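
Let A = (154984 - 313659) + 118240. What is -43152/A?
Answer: 43152/40435 ≈ 1.0672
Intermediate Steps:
A = -40435 (A = -158675 + 118240 = -40435)
-43152/A = -43152/(-40435) = -43152*(-1/40435) = 43152/40435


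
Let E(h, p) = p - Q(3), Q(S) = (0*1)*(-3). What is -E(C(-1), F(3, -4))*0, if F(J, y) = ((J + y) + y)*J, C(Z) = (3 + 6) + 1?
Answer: 0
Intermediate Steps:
Q(S) = 0 (Q(S) = 0*(-3) = 0)
C(Z) = 10 (C(Z) = 9 + 1 = 10)
F(J, y) = J*(J + 2*y) (F(J, y) = (J + 2*y)*J = J*(J + 2*y))
E(h, p) = p (E(h, p) = p - 1*0 = p + 0 = p)
-E(C(-1), F(3, -4))*0 = -3*(3 + 2*(-4))*0 = -3*(3 - 8)*0 = -3*(-5)*0 = -1*(-15)*0 = 15*0 = 0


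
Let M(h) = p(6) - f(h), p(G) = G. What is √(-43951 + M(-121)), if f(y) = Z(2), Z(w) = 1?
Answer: I*√43946 ≈ 209.63*I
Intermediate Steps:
f(y) = 1
M(h) = 5 (M(h) = 6 - 1*1 = 6 - 1 = 5)
√(-43951 + M(-121)) = √(-43951 + 5) = √(-43946) = I*√43946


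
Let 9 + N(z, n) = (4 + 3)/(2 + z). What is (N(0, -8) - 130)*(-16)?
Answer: 2168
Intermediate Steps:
N(z, n) = -9 + 7/(2 + z) (N(z, n) = -9 + (4 + 3)/(2 + z) = -9 + 7/(2 + z))
(N(0, -8) - 130)*(-16) = ((-11 - 9*0)/(2 + 0) - 130)*(-16) = ((-11 + 0)/2 - 130)*(-16) = ((½)*(-11) - 130)*(-16) = (-11/2 - 130)*(-16) = -271/2*(-16) = 2168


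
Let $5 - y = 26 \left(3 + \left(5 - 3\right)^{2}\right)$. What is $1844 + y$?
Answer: $1667$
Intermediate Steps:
$y = -177$ ($y = 5 - 26 \left(3 + \left(5 - 3\right)^{2}\right) = 5 - 26 \left(3 + 2^{2}\right) = 5 - 26 \left(3 + 4\right) = 5 - 26 \cdot 7 = 5 - 182 = -177$)
$1844 + y = 1844 - 177 = 1667$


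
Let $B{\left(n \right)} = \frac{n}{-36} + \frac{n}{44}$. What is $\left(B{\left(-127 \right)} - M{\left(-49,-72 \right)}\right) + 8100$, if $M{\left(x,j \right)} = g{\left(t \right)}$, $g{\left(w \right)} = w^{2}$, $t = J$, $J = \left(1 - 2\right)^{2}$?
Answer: $\frac{1603729}{198} \approx 8099.6$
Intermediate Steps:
$J = 1$ ($J = \left(-1\right)^{2} = 1$)
$t = 1$
$M{\left(x,j \right)} = 1$ ($M{\left(x,j \right)} = 1^{2} = 1$)
$B{\left(n \right)} = - \frac{n}{198}$ ($B{\left(n \right)} = n \left(- \frac{1}{36}\right) + n \frac{1}{44} = - \frac{n}{36} + \frac{n}{44} = - \frac{n}{198}$)
$\left(B{\left(-127 \right)} - M{\left(-49,-72 \right)}\right) + 8100 = \left(\left(- \frac{1}{198}\right) \left(-127\right) - 1\right) + 8100 = \left(\frac{127}{198} - 1\right) + 8100 = - \frac{71}{198} + 8100 = \frac{1603729}{198}$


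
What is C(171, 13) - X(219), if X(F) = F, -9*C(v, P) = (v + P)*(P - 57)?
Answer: 6125/9 ≈ 680.56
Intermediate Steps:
C(v, P) = -(-57 + P)*(P + v)/9 (C(v, P) = -(v + P)*(P - 57)/9 = -(P + v)*(-57 + P)/9 = -(-57 + P)*(P + v)/9)
C(171, 13) - X(219) = (-⅑*13² + (19/3)*13 + (19/3)*171 - ⅑*13*171) - 1*219 = (-⅑*169 + 247/3 + 1083 - 247) - 219 = (-169/9 + 247/3 + 1083 - 247) - 219 = 8096/9 - 219 = 6125/9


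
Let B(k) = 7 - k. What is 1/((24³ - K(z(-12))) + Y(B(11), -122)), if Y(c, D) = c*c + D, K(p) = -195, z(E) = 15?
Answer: 1/13913 ≈ 7.1875e-5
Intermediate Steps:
Y(c, D) = D + c² (Y(c, D) = c² + D = D + c²)
1/((24³ - K(z(-12))) + Y(B(11), -122)) = 1/((24³ - 1*(-195)) + (-122 + (7 - 1*11)²)) = 1/((13824 + 195) + (-122 + (7 - 11)²)) = 1/(14019 + (-122 + (-4)²)) = 1/(14019 + (-122 + 16)) = 1/(14019 - 106) = 1/13913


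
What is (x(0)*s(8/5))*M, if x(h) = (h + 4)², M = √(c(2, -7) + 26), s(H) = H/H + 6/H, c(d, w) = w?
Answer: 76*√19 ≈ 331.28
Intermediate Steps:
s(H) = 1 + 6/H
M = √19 (M = √(-7 + 26) = √19 ≈ 4.3589)
x(h) = (4 + h)²
(x(0)*s(8/5))*M = ((4 + 0)²*((6 + 8/5)/((8/5))))*√19 = (4²*((6 + 8*(⅕))/((8*(⅕)))))*√19 = (16*((6 + 8/5)/(8/5)))*√19 = (16*((5/8)*(38/5)))*√19 = (16*(19/4))*√19 = 76*√19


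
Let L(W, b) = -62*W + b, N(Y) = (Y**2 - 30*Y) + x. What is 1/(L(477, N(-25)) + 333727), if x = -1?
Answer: 1/305527 ≈ 3.2730e-6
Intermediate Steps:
N(Y) = -1 + Y**2 - 30*Y (N(Y) = (Y**2 - 30*Y) - 1 = -1 + Y**2 - 30*Y)
L(W, b) = b - 62*W
1/(L(477, N(-25)) + 333727) = 1/(((-1 + (-25)**2 - 30*(-25)) - 62*477) + 333727) = 1/(((-1 + 625 + 750) - 29574) + 333727) = 1/((1374 - 29574) + 333727) = 1/(-28200 + 333727) = 1/305527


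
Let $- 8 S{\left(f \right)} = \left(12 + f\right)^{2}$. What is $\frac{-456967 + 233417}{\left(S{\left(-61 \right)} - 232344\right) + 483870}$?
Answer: $- \frac{1788400}{2009807} \approx -0.88984$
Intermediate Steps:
$S{\left(f \right)} = - \frac{\left(12 + f\right)^{2}}{8}$
$\frac{-456967 + 233417}{\left(S{\left(-61 \right)} - 232344\right) + 483870} = \frac{-456967 + 233417}{\left(- \frac{\left(12 - 61\right)^{2}}{8} - 232344\right) + 483870} = - \frac{223550}{\left(- \frac{\left(-49\right)^{2}}{8} - 232344\right) + 483870} = - \frac{223550}{\left(\left(- \frac{1}{8}\right) 2401 - 232344\right) + 483870} = - \frac{223550}{\left(- \frac{2401}{8} - 232344\right) + 483870} = - \frac{223550}{- \frac{1861153}{8} + 483870} = - \frac{223550}{\frac{2009807}{8}} = \left(-223550\right) \frac{8}{2009807} = - \frac{1788400}{2009807}$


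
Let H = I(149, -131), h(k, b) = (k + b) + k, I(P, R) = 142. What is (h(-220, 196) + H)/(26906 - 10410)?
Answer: -51/8248 ≈ -0.0061833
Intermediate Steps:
h(k, b) = b + 2*k (h(k, b) = (b + k) + k = b + 2*k)
H = 142
(h(-220, 196) + H)/(26906 - 10410) = ((196 + 2*(-220)) + 142)/(26906 - 10410) = ((196 - 440) + 142)/16496 = (-244 + 142)*(1/16496) = -102*1/16496 = -51/8248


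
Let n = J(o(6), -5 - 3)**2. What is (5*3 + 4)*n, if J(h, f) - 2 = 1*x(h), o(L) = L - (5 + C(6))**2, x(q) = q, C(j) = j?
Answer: 242611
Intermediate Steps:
o(L) = -121 + L (o(L) = L - (5 + 6)**2 = L - 1*11**2 = L - 1*121 = L - 121 = -121 + L)
J(h, f) = 2 + h (J(h, f) = 2 + 1*h = 2 + h)
n = 12769 (n = (2 + (-121 + 6))**2 = (2 - 115)**2 = (-113)**2 = 12769)
(5*3 + 4)*n = (5*3 + 4)*12769 = (15 + 4)*12769 = 19*12769 = 242611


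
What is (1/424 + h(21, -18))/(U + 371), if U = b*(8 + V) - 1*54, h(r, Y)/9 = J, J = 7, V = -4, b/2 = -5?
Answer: 26713/117448 ≈ 0.22745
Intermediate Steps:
b = -10 (b = 2*(-5) = -10)
h(r, Y) = 63 (h(r, Y) = 9*7 = 63)
U = -94 (U = -10*(8 - 4) - 1*54 = -10*4 - 54 = -40 - 54 = -94)
(1/424 + h(21, -18))/(U + 371) = (1/424 + 63)/(-94 + 371) = (1/424 + 63)/277 = (26713/424)*(1/277) = 26713/117448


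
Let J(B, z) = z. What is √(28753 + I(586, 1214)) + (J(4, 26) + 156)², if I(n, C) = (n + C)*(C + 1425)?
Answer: 33124 + √4778953 ≈ 35310.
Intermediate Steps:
I(n, C) = (1425 + C)*(C + n) (I(n, C) = (C + n)*(1425 + C) = (1425 + C)*(C + n))
√(28753 + I(586, 1214)) + (J(4, 26) + 156)² = √(28753 + (1214² + 1425*1214 + 1425*586 + 1214*586)) + (26 + 156)² = √(28753 + (1473796 + 1729950 + 835050 + 711404)) + 182² = √(28753 + 4750200) + 33124 = √4778953 + 33124 = 33124 + √4778953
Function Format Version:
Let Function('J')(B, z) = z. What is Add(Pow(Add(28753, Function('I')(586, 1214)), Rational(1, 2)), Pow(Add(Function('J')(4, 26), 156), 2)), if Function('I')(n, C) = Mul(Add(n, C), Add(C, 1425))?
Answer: Add(33124, Pow(4778953, Rational(1, 2))) ≈ 35310.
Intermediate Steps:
Function('I')(n, C) = Mul(Add(1425, C), Add(C, n)) (Function('I')(n, C) = Mul(Add(C, n), Add(1425, C)) = Mul(Add(1425, C), Add(C, n)))
Add(Pow(Add(28753, Function('I')(586, 1214)), Rational(1, 2)), Pow(Add(Function('J')(4, 26), 156), 2)) = Add(Pow(Add(28753, Add(Pow(1214, 2), Mul(1425, 1214), Mul(1425, 586), Mul(1214, 586))), Rational(1, 2)), Pow(Add(26, 156), 2)) = Add(Pow(Add(28753, Add(1473796, 1729950, 835050, 711404)), Rational(1, 2)), Pow(182, 2)) = Add(Pow(Add(28753, 4750200), Rational(1, 2)), 33124) = Add(Pow(4778953, Rational(1, 2)), 33124) = Add(33124, Pow(4778953, Rational(1, 2)))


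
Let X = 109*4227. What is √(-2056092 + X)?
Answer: 3*I*√177261 ≈ 1263.1*I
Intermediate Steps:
X = 460743
√(-2056092 + X) = √(-2056092 + 460743) = √(-1595349) = 3*I*√177261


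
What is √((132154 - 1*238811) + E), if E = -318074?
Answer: I*√424731 ≈ 651.71*I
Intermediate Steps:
√((132154 - 1*238811) + E) = √((132154 - 1*238811) - 318074) = √((132154 - 238811) - 318074) = √(-106657 - 318074) = √(-424731) = I*√424731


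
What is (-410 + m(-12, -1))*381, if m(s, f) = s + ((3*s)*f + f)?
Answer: -147447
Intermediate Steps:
m(s, f) = f + s + 3*f*s (m(s, f) = s + (3*f*s + f) = s + (f + 3*f*s) = f + s + 3*f*s)
(-410 + m(-12, -1))*381 = (-410 + (-1 - 12 + 3*(-1)*(-12)))*381 = (-410 + (-1 - 12 + 36))*381 = (-410 + 23)*381 = -387*381 = -147447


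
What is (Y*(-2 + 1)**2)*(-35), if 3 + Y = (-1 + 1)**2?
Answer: 105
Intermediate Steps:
Y = -3 (Y = -3 + (-1 + 1)**2 = -3 + 0**2 = -3 + 0 = -3)
(Y*(-2 + 1)**2)*(-35) = -3*(-2 + 1)**2*(-35) = -3*(-1)**2*(-35) = -3*1*(-35) = -3*(-35) = 105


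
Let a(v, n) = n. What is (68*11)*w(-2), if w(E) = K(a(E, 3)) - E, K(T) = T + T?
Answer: 5984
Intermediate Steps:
K(T) = 2*T
w(E) = 6 - E (w(E) = 2*3 - E = 6 - E)
(68*11)*w(-2) = (68*11)*(6 - 1*(-2)) = 748*(6 + 2) = 748*8 = 5984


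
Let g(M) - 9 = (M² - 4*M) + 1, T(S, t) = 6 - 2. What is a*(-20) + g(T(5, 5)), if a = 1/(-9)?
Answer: 110/9 ≈ 12.222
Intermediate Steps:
T(S, t) = 4
g(M) = 10 + M² - 4*M (g(M) = 9 + ((M² - 4*M) + 1) = 9 + (1 + M² - 4*M) = 10 + M² - 4*M)
a = -⅑ ≈ -0.11111
a*(-20) + g(T(5, 5)) = -⅑*(-20) + (10 + 4² - 4*4) = 20/9 + (10 + 16 - 16) = 20/9 + 10 = 110/9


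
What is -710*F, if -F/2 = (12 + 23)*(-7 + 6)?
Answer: -49700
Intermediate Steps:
F = 70 (F = -2*(12 + 23)*(-7 + 6) = -70*(-1) = -2*(-35) = 70)
-710*F = -710*70 = -49700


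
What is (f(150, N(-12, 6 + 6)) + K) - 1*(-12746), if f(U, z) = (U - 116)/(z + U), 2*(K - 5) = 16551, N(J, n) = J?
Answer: 2901691/138 ≈ 21027.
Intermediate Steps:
K = 16561/2 (K = 5 + (½)*16551 = 5 + 16551/2 = 16561/2 ≈ 8280.5)
f(U, z) = (-116 + U)/(U + z)
(f(150, N(-12, 6 + 6)) + K) - 1*(-12746) = ((-116 + 150)/(150 - 12) + 16561/2) - 1*(-12746) = (34/138 + 16561/2) + 12746 = ((1/138)*34 + 16561/2) + 12746 = (17/69 + 16561/2) + 12746 = 1142743/138 + 12746 = 2901691/138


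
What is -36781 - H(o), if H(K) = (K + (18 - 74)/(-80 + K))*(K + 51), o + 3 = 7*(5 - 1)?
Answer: -2131711/55 ≈ -38758.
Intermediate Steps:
o = 25 (o = -3 + 7*(5 - 1) = -3 + 7*4 = -3 + 28 = 25)
H(K) = (51 + K)*(K - 56/(-80 + K)) (H(K) = (K - 56/(-80 + K))*(51 + K) = (51 + K)*(K - 56/(-80 + K)))
-36781 - H(o) = -36781 - (-2856 + 25³ - 4136*25 - 29*25²)/(-80 + 25) = -36781 - (-2856 + 15625 - 103400 - 29*625)/(-55) = -36781 - (-1)*(-2856 + 15625 - 103400 - 18125)/55 = -36781 - (-1)*(-108756)/55 = -36781 - 1*108756/55 = -36781 - 108756/55 = -2131711/55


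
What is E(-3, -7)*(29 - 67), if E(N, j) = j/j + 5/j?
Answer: -76/7 ≈ -10.857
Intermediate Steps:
E(N, j) = 1 + 5/j
E(-3, -7)*(29 - 67) = ((5 - 7)/(-7))*(29 - 67) = -⅐*(-2)*(-38) = (2/7)*(-38) = -76/7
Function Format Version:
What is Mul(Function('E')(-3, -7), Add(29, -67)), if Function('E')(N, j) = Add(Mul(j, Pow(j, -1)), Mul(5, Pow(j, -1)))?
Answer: Rational(-76, 7) ≈ -10.857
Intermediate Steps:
Function('E')(N, j) = Add(1, Mul(5, Pow(j, -1)))
Mul(Function('E')(-3, -7), Add(29, -67)) = Mul(Mul(Pow(-7, -1), Add(5, -7)), Add(29, -67)) = Mul(Mul(Rational(-1, 7), -2), -38) = Mul(Rational(2, 7), -38) = Rational(-76, 7)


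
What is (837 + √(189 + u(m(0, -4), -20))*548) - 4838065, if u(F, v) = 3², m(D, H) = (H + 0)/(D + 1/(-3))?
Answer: -4837228 + 1644*√22 ≈ -4.8295e+6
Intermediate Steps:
m(D, H) = H/(-⅓ + D) (m(D, H) = H/(D - ⅓) = H/(-⅓ + D))
u(F, v) = 9
(837 + √(189 + u(m(0, -4), -20))*548) - 4838065 = (837 + √(189 + 9)*548) - 4838065 = (837 + √198*548) - 4838065 = (837 + (3*√22)*548) - 4838065 = (837 + 1644*√22) - 4838065 = -4837228 + 1644*√22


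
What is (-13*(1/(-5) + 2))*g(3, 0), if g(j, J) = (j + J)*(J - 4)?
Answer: 1404/5 ≈ 280.80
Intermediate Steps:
g(j, J) = (-4 + J)*(J + j) (g(j, J) = (J + j)*(-4 + J) = (-4 + J)*(J + j))
(-13*(1/(-5) + 2))*g(3, 0) = (-13*(1/(-5) + 2))*(0² - 4*0 - 4*3 + 0*3) = (-13*(-⅕ + 2))*(0 + 0 - 12 + 0) = -13*9/5*(-12) = -117/5*(-12) = 1404/5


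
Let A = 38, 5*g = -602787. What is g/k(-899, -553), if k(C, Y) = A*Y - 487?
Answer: 200929/35835 ≈ 5.6071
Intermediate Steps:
g = -602787/5 (g = (⅕)*(-602787) = -602787/5 ≈ -1.2056e+5)
k(C, Y) = -487 + 38*Y (k(C, Y) = 38*Y - 487 = -487 + 38*Y)
g/k(-899, -553) = -602787/(5*(-487 + 38*(-553))) = -602787/(5*(-487 - 21014)) = -602787/5/(-21501) = -602787/5*(-1/21501) = 200929/35835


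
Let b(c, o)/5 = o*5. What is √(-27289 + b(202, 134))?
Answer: I*√23939 ≈ 154.72*I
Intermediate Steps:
b(c, o) = 25*o (b(c, o) = 5*(o*5) = 5*(5*o) = 25*o)
√(-27289 + b(202, 134)) = √(-27289 + 25*134) = √(-27289 + 3350) = √(-23939) = I*√23939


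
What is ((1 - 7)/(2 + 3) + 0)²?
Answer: 36/25 ≈ 1.4400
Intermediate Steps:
((1 - 7)/(2 + 3) + 0)² = (-6/5 + 0)² = (-6/5)² = 36/25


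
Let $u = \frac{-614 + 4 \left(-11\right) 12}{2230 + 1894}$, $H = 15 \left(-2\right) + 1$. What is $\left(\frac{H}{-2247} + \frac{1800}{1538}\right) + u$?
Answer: $\frac{3229311809}{3563018466} \approx 0.90634$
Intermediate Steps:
$H = -29$ ($H = -30 + 1 = -29$)
$u = - \frac{571}{2062}$ ($u = \frac{-614 - 528}{4124} = \left(-614 - 528\right) \frac{1}{4124} = \left(-1142\right) \frac{1}{4124} = - \frac{571}{2062} \approx -0.27692$)
$\left(\frac{H}{-2247} + \frac{1800}{1538}\right) + u = \left(- \frac{29}{-2247} + \frac{1800}{1538}\right) - \frac{571}{2062} = \left(\left(-29\right) \left(- \frac{1}{2247}\right) + 1800 \cdot \frac{1}{1538}\right) - \frac{571}{2062} = \left(\frac{29}{2247} + \frac{900}{769}\right) - \frac{571}{2062} = \frac{2044601}{1727943} - \frac{571}{2062} = \frac{3229311809}{3563018466}$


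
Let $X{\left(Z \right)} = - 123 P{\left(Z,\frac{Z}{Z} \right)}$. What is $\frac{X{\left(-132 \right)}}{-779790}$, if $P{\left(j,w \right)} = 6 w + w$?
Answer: $\frac{287}{259930} \approx 0.0011041$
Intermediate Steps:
$P{\left(j,w \right)} = 7 w$
$X{\left(Z \right)} = -861$ ($X{\left(Z \right)} = - 123 \cdot 7 \frac{Z}{Z} = - 123 \cdot 7 \cdot 1 = \left(-123\right) 7 = -861$)
$\frac{X{\left(-132 \right)}}{-779790} = - \frac{861}{-779790} = \left(-861\right) \left(- \frac{1}{779790}\right) = \frac{287}{259930}$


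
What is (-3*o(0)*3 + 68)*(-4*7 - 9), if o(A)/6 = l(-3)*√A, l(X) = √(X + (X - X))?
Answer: -2516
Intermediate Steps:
l(X) = √X (l(X) = √(X + 0) = √X)
o(A) = 6*I*√3*√A (o(A) = 6*(√(-3)*√A) = 6*((I*√3)*√A) = 6*(I*√3*√A) = 6*I*√3*√A)
(-3*o(0)*3 + 68)*(-4*7 - 9) = (-18*I*√3*√0*3 + 68)*(-4*7 - 9) = (-18*I*√3*0*3 + 68)*(-28 - 9) = (-3*0*3 + 68)*(-37) = (0*3 + 68)*(-37) = (0 + 68)*(-37) = 68*(-37) = -2516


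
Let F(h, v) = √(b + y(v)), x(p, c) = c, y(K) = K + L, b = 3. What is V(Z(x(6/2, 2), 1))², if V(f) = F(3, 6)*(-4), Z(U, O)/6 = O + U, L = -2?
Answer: 112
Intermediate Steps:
y(K) = -2 + K (y(K) = K - 2 = -2 + K)
Z(U, O) = 6*O + 6*U (Z(U, O) = 6*(O + U) = 6*O + 6*U)
F(h, v) = √(1 + v) (F(h, v) = √(3 + (-2 + v)) = √(1 + v))
V(f) = -4*√7 (V(f) = √(1 + 6)*(-4) = √7*(-4) = -4*√7)
V(Z(x(6/2, 2), 1))² = (-4*√7)² = 112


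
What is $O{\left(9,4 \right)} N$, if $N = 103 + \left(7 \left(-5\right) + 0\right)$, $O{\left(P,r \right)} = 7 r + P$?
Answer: $2516$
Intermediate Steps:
$O{\left(P,r \right)} = P + 7 r$
$N = 68$ ($N = 103 + \left(-35 + 0\right) = 103 - 35 = 68$)
$O{\left(9,4 \right)} N = \left(9 + 7 \cdot 4\right) 68 = \left(9 + 28\right) 68 = 37 \cdot 68 = 2516$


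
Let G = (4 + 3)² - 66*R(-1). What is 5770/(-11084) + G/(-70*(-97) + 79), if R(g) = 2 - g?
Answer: -20642823/38067998 ≈ -0.54226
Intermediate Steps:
G = -149 (G = (4 + 3)² - 66*(2 - 1*(-1)) = 7² - 66*(2 + 1) = 49 - 66*3 = 49 - 198 = -149)
5770/(-11084) + G/(-70*(-97) + 79) = 5770/(-11084) - 149/(-70*(-97) + 79) = 5770*(-1/11084) - 149/(6790 + 79) = -2885/5542 - 149/6869 = -20642823/38067998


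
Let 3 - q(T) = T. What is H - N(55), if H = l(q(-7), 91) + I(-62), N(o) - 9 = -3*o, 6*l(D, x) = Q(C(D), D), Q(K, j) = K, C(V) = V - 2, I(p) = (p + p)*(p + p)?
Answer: 46600/3 ≈ 15533.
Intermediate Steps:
I(p) = 4*p**2 (I(p) = (2*p)*(2*p) = 4*p**2)
C(V) = -2 + V
q(T) = 3 - T
l(D, x) = -1/3 + D/6 (l(D, x) = (-2 + D)/6 = -1/3 + D/6)
N(o) = 9 - 3*o
H = 46132/3 (H = (-1/3 + (3 - 1*(-7))/6) + 4*(-62)**2 = (-1/3 + (3 + 7)/6) + 4*3844 = (-1/3 + (1/6)*10) + 15376 = (-1/3 + 5/3) + 15376 = 4/3 + 15376 = 46132/3 ≈ 15377.)
H - N(55) = 46132/3 - (9 - 3*55) = 46132/3 - (9 - 165) = 46132/3 - 1*(-156) = 46132/3 + 156 = 46600/3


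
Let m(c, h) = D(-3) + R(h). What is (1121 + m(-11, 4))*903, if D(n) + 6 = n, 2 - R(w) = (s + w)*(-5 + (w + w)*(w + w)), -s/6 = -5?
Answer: -805476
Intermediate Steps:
s = 30 (s = -6*(-5) = 30)
R(w) = 2 - (-5 + 4*w**2)*(30 + w) (R(w) = 2 - (30 + w)*(-5 + (w + w)*(w + w)) = 2 - (30 + w)*(-5 + (2*w)*(2*w)) = 2 - (30 + w)*(-5 + 4*w**2) = 2 - (-5 + 4*w**2)*(30 + w))
D(n) = -6 + n
m(c, h) = 143 - 120*h**2 - 4*h**3 + 5*h (m(c, h) = (-6 - 3) + (152 - 120*h**2 - 4*h**3 + 5*h) = -9 + (152 - 120*h**2 - 4*h**3 + 5*h) = 143 - 120*h**2 - 4*h**3 + 5*h)
(1121 + m(-11, 4))*903 = (1121 + (143 - 120*4**2 - 4*4**3 + 5*4))*903 = (1121 + (143 - 120*16 - 4*64 + 20))*903 = (1121 + (143 - 1920 - 256 + 20))*903 = (1121 - 2013)*903 = -892*903 = -805476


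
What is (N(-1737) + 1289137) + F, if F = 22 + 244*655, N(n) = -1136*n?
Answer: 3422211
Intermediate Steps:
F = 159842 (F = 22 + 159820 = 159842)
(N(-1737) + 1289137) + F = (-1136*(-1737) + 1289137) + 159842 = (1973232 + 1289137) + 159842 = 3262369 + 159842 = 3422211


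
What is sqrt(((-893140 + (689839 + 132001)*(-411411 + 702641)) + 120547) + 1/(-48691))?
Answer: 2*sqrt(141859812070842156069)/48691 ≈ 4.8923e+5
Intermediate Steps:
sqrt(((-893140 + (689839 + 132001)*(-411411 + 702641)) + 120547) + 1/(-48691)) = sqrt(((-893140 + 821840*291230) + 120547) - 1/48691) = sqrt(((-893140 + 239344463200) + 120547) - 1/48691) = sqrt((239343570060 + 120547) - 1/48691) = sqrt(239343690607 - 1/48691) = sqrt(11653883639345436/48691) = 2*sqrt(141859812070842156069)/48691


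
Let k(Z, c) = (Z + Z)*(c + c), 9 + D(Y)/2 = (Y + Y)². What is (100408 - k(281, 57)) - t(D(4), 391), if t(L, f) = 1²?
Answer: 36339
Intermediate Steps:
D(Y) = -18 + 8*Y² (D(Y) = -18 + 2*(Y + Y)² = -18 + 2*(2*Y)² = -18 + 2*(4*Y²) = -18 + 8*Y²)
k(Z, c) = 4*Z*c (k(Z, c) = (2*Z)*(2*c) = 4*Z*c)
t(L, f) = 1
(100408 - k(281, 57)) - t(D(4), 391) = (100408 - 4*281*57) - 1*1 = (100408 - 1*64068) - 1 = (100408 - 64068) - 1 = 36340 - 1 = 36339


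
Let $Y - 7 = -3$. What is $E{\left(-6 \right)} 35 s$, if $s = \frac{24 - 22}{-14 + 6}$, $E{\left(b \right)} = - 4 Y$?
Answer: $140$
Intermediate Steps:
$Y = 4$ ($Y = 7 - 3 = 4$)
$E{\left(b \right)} = -16$ ($E{\left(b \right)} = \left(-4\right) 4 = -16$)
$s = - \frac{1}{4}$ ($s = \frac{2}{-8} = 2 \left(- \frac{1}{8}\right) = - \frac{1}{4} \approx -0.25$)
$E{\left(-6 \right)} 35 s = \left(-16\right) 35 \left(- \frac{1}{4}\right) = \left(-560\right) \left(- \frac{1}{4}\right) = 140$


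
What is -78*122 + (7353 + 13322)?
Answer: 11159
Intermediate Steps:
-78*122 + (7353 + 13322) = -9516 + 20675 = 11159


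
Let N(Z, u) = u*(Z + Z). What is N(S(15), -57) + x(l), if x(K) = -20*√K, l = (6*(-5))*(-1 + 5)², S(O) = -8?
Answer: 912 - 80*I*√30 ≈ 912.0 - 438.18*I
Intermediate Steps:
N(Z, u) = 2*Z*u (N(Z, u) = u*(2*Z) = 2*Z*u)
l = -480 (l = -30*4² = -30*16 = -480)
N(S(15), -57) + x(l) = 2*(-8)*(-57) - 80*I*√30 = 912 - 80*I*√30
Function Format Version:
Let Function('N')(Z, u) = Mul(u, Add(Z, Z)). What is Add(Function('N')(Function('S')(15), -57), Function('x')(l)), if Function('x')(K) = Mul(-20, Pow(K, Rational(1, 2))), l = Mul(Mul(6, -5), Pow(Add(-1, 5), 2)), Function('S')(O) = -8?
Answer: Add(912, Mul(-80, I, Pow(30, Rational(1, 2)))) ≈ Add(912.00, Mul(-438.18, I))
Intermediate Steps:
Function('N')(Z, u) = Mul(2, Z, u) (Function('N')(Z, u) = Mul(u, Mul(2, Z)) = Mul(2, Z, u))
l = -480 (l = Mul(-30, Pow(4, 2)) = Mul(-30, 16) = -480)
Add(Function('N')(Function('S')(15), -57), Function('x')(l)) = Add(Mul(2, -8, -57), Mul(-20, Pow(-480, Rational(1, 2)))) = Add(912, Mul(-20, Mul(4, I, Pow(30, Rational(1, 2))))) = Add(912, Mul(-80, I, Pow(30, Rational(1, 2))))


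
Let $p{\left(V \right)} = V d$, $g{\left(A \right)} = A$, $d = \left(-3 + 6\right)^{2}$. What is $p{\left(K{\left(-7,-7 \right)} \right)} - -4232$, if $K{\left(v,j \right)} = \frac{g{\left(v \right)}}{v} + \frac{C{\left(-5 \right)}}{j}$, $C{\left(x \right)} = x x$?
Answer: $\frac{29462}{7} \approx 4208.9$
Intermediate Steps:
$C{\left(x \right)} = x^{2}$
$d = 9$ ($d = 3^{2} = 9$)
$K{\left(v,j \right)} = 1 + \frac{25}{j}$ ($K{\left(v,j \right)} = \frac{v}{v} + \frac{\left(-5\right)^{2}}{j} = 1 + \frac{25}{j}$)
$p{\left(V \right)} = 9 V$ ($p{\left(V \right)} = V 9 = 9 V$)
$p{\left(K{\left(-7,-7 \right)} \right)} - -4232 = 9 \frac{25 - 7}{-7} - -4232 = 9 \left(\left(- \frac{1}{7}\right) 18\right) + 4232 = 9 \left(- \frac{18}{7}\right) + 4232 = - \frac{162}{7} + 4232 = \frac{29462}{7}$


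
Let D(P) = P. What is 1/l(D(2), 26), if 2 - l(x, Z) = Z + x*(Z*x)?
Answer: -1/128 ≈ -0.0078125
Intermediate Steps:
l(x, Z) = 2 - Z - Z*x² (l(x, Z) = 2 - (Z + x*(Z*x)) = 2 - (Z + Z*x²) = 2 + (-Z - Z*x²) = 2 - Z - Z*x²)
1/l(D(2), 26) = 1/(2 - 1*26 - 1*26*2²) = 1/(2 - 26 - 1*26*4) = 1/(2 - 26 - 104) = 1/(-128) = -1/128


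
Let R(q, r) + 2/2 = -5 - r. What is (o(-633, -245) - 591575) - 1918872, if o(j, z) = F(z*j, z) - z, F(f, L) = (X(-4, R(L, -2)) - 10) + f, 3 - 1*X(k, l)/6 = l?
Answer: -2355085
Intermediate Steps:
R(q, r) = -6 - r (R(q, r) = -1 + (-5 - r) = -6 - r)
X(k, l) = 18 - 6*l
F(f, L) = 32 + f (F(f, L) = ((18 - 6*(-6 - 1*(-2))) - 10) + f = ((18 - 6*(-6 + 2)) - 10) + f = ((18 - 6*(-4)) - 10) + f = ((18 + 24) - 10) + f = (42 - 10) + f = 32 + f)
o(j, z) = 32 - z + j*z (o(j, z) = (32 + z*j) - z = (32 + j*z) - z = 32 - z + j*z)
(o(-633, -245) - 591575) - 1918872 = ((32 - 1*(-245) - 633*(-245)) - 591575) - 1918872 = ((32 + 245 + 155085) - 591575) - 1918872 = (155362 - 591575) - 1918872 = -436213 - 1918872 = -2355085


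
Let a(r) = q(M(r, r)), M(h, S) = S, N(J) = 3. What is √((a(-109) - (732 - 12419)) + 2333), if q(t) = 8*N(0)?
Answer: 2*√3511 ≈ 118.51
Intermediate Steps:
q(t) = 24 (q(t) = 8*3 = 24)
a(r) = 24
√((a(-109) - (732 - 12419)) + 2333) = √((24 - (732 - 12419)) + 2333) = √((24 - 1*(-11687)) + 2333) = √((24 + 11687) + 2333) = √(11711 + 2333) = √14044 = 2*√3511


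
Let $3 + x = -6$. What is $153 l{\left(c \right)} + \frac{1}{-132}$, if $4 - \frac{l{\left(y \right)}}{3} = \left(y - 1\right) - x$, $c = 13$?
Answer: $- \frac{1029997}{132} \approx -7803.0$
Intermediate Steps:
$x = -9$ ($x = -3 - 6 = -9$)
$l{\left(y \right)} = -12 - 3 y$ ($l{\left(y \right)} = 12 - 3 \left(\left(y - 1\right) - -9\right) = 12 - 3 \left(\left(-1 + y\right) + 9\right) = 12 - 3 \left(8 + y\right) = 12 - \left(24 + 3 y\right) = -12 - 3 y$)
$153 l{\left(c \right)} + \frac{1}{-132} = 153 \left(-12 - 39\right) + \frac{1}{-132} = 153 \left(-12 - 39\right) - \frac{1}{132} = 153 \left(-51\right) - \frac{1}{132} = -7803 - \frac{1}{132} = - \frac{1029997}{132}$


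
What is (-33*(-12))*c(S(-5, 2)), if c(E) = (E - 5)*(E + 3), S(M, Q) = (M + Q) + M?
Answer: 25740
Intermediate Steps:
S(M, Q) = Q + 2*M
c(E) = (-5 + E)*(3 + E)
(-33*(-12))*c(S(-5, 2)) = (-33*(-12))*(-15 + (2 + 2*(-5))² - 2*(2 + 2*(-5))) = 396*(-15 + (2 - 10)² - 2*(2 - 10)) = 396*(-15 + (-8)² - 2*(-8)) = 396*(-15 + 64 + 16) = 396*65 = 25740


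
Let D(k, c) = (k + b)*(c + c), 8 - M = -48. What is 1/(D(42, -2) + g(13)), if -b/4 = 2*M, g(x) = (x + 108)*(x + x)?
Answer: 1/4770 ≈ 0.00020964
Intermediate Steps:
M = 56 (M = 8 - 1*(-48) = 8 + 48 = 56)
g(x) = 2*x*(108 + x) (g(x) = (108 + x)*(2*x) = 2*x*(108 + x))
b = -448 (b = -8*56 = -4*112 = -448)
D(k, c) = 2*c*(-448 + k) (D(k, c) = (k - 448)*(c + c) = (-448 + k)*(2*c) = 2*c*(-448 + k))
1/(D(42, -2) + g(13)) = 1/(2*(-2)*(-448 + 42) + 2*13*(108 + 13)) = 1/(2*(-2)*(-406) + 2*13*121) = 1/(1624 + 3146) = 1/4770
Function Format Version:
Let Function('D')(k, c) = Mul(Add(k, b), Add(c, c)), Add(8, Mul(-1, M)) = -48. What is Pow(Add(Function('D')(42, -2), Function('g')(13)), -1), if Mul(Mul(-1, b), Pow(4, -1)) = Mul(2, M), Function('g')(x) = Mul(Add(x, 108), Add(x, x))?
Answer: Rational(1, 4770) ≈ 0.00020964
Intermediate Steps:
M = 56 (M = Add(8, Mul(-1, -48)) = Add(8, 48) = 56)
Function('g')(x) = Mul(2, x, Add(108, x)) (Function('g')(x) = Mul(Add(108, x), Mul(2, x)) = Mul(2, x, Add(108, x)))
b = -448 (b = Mul(-4, Mul(2, 56)) = Mul(-4, 112) = -448)
Function('D')(k, c) = Mul(2, c, Add(-448, k)) (Function('D')(k, c) = Mul(Add(k, -448), Add(c, c)) = Mul(Add(-448, k), Mul(2, c)) = Mul(2, c, Add(-448, k)))
Pow(Add(Function('D')(42, -2), Function('g')(13)), -1) = Pow(Add(Mul(2, -2, Add(-448, 42)), Mul(2, 13, Add(108, 13))), -1) = Pow(Add(Mul(2, -2, -406), Mul(2, 13, 121)), -1) = Pow(Add(1624, 3146), -1) = Pow(4770, -1) = Rational(1, 4770)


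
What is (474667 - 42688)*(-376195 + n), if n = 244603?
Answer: -56844980568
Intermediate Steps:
(474667 - 42688)*(-376195 + n) = (474667 - 42688)*(-376195 + 244603) = 431979*(-131592) = -56844980568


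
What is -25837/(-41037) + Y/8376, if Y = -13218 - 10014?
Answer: -30706703/14321913 ≈ -2.1440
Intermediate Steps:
Y = -23232
-25837/(-41037) + Y/8376 = -25837/(-41037) - 23232/8376 = -25837*(-1/41037) - 23232*1/8376 = 25837/41037 - 968/349 = -30706703/14321913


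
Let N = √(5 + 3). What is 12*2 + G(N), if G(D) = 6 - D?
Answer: 30 - 2*√2 ≈ 27.172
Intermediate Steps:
N = 2*√2 (N = √8 = 2*√2 ≈ 2.8284)
12*2 + G(N) = 12*2 + (6 - 2*√2) = 24 + (6 - 2*√2) = 30 - 2*√2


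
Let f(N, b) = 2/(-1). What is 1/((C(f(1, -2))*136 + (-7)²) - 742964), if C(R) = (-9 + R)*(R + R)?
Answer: -1/736931 ≈ -1.3570e-6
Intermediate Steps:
f(N, b) = -2 (f(N, b) = 2*(-1) = -2)
C(R) = 2*R*(-9 + R) (C(R) = (-9 + R)*(2*R) = 2*R*(-9 + R))
1/((C(f(1, -2))*136 + (-7)²) - 742964) = 1/(((2*(-2)*(-9 - 2))*136 + (-7)²) - 742964) = 1/(((2*(-2)*(-11))*136 + 49) - 742964) = 1/((44*136 + 49) - 742964) = 1/((5984 + 49) - 742964) = 1/(6033 - 742964) = 1/(-736931) = -1/736931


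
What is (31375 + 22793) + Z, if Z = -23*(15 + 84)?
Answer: 51891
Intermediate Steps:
Z = -2277 (Z = -23*99 = -2277)
(31375 + 22793) + Z = (31375 + 22793) - 2277 = 54168 - 2277 = 51891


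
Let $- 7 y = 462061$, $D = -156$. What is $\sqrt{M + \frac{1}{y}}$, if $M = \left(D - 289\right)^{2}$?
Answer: $\frac{3 \sqrt{4697601146079622}}{462061} \approx 445.0$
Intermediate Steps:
$y = - \frac{462061}{7}$ ($y = \left(- \frac{1}{7}\right) 462061 = - \frac{462061}{7} \approx -66009.0$)
$M = 198025$ ($M = \left(-156 - 289\right)^{2} = \left(-445\right)^{2} = 198025$)
$\sqrt{M + \frac{1}{y}} = \sqrt{198025 + \frac{1}{- \frac{462061}{7}}} = \sqrt{198025 - \frac{7}{462061}} = \sqrt{\frac{91499629518}{462061}} = \frac{3 \sqrt{4697601146079622}}{462061}$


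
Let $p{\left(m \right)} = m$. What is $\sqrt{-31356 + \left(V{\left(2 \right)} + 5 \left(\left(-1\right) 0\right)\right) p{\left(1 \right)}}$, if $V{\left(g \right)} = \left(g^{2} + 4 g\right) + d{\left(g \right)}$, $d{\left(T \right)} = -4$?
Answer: $2 i \sqrt{7837} \approx 177.05 i$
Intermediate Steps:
$V{\left(g \right)} = -4 + g^{2} + 4 g$ ($V{\left(g \right)} = \left(g^{2} + 4 g\right) - 4 = -4 + g^{2} + 4 g$)
$\sqrt{-31356 + \left(V{\left(2 \right)} + 5 \left(\left(-1\right) 0\right)\right) p{\left(1 \right)}} = \sqrt{-31356 + \left(\left(-4 + 2^{2} + 4 \cdot 2\right) + 5 \left(\left(-1\right) 0\right)\right) 1} = \sqrt{-31356 + \left(\left(-4 + 4 + 8\right) + 5 \cdot 0\right) 1} = \sqrt{-31356 + \left(8 + 0\right) 1} = \sqrt{-31356 + 8 \cdot 1} = \sqrt{-31356 + 8} = \sqrt{-31348} = 2 i \sqrt{7837}$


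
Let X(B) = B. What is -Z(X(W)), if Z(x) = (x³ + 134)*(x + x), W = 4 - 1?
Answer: -966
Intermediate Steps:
W = 3
Z(x) = 2*x*(134 + x³) (Z(x) = (134 + x³)*(2*x) = 2*x*(134 + x³))
-Z(X(W)) = -2*3*(134 + 3³) = -2*3*(134 + 27) = -2*3*161 = -1*966 = -966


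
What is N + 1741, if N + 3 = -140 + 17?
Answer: 1615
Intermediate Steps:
N = -126 (N = -3 + (-140 + 17) = -3 - 123 = -126)
N + 1741 = -126 + 1741 = 1615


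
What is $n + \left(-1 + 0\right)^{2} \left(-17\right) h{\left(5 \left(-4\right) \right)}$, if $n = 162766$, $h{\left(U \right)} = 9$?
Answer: $162613$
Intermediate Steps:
$n + \left(-1 + 0\right)^{2} \left(-17\right) h{\left(5 \left(-4\right) \right)} = 162766 + \left(-1 + 0\right)^{2} \left(-17\right) 9 = 162766 + \left(-1\right)^{2} \left(-17\right) 9 = 162766 + 1 \left(-17\right) 9 = 162766 - 153 = 162613$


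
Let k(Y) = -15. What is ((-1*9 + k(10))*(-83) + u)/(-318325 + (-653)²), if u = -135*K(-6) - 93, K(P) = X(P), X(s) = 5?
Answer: 102/9007 ≈ 0.011325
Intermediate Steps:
K(P) = 5
u = -768 (u = -135*5 - 93 = -675 - 93 = -768)
((-1*9 + k(10))*(-83) + u)/(-318325 + (-653)²) = ((-1*9 - 15)*(-83) - 768)/(-318325 + (-653)²) = ((-9 - 15)*(-83) - 768)/(-318325 + 426409) = (-24*(-83) - 768)/108084 = (1992 - 768)*(1/108084) = 1224*(1/108084) = 102/9007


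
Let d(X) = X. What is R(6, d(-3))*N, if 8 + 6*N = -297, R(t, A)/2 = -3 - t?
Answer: 915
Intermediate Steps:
R(t, A) = -6 - 2*t (R(t, A) = 2*(-3 - t) = -6 - 2*t)
N = -305/6 (N = -4/3 + (⅙)*(-297) = -4/3 - 99/2 = -305/6 ≈ -50.833)
R(6, d(-3))*N = (-6 - 2*6)*(-305/6) = (-6 - 12)*(-305/6) = -18*(-305/6) = 915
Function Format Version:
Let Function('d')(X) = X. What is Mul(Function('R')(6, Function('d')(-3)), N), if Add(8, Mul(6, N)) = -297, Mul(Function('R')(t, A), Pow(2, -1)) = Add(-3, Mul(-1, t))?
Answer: 915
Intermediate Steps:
Function('R')(t, A) = Add(-6, Mul(-2, t)) (Function('R')(t, A) = Mul(2, Add(-3, Mul(-1, t))) = Add(-6, Mul(-2, t)))
N = Rational(-305, 6) (N = Add(Rational(-4, 3), Mul(Rational(1, 6), -297)) = Add(Rational(-4, 3), Rational(-99, 2)) = Rational(-305, 6) ≈ -50.833)
Mul(Function('R')(6, Function('d')(-3)), N) = Mul(Add(-6, Mul(-2, 6)), Rational(-305, 6)) = Mul(Add(-6, -12), Rational(-305, 6)) = Mul(-18, Rational(-305, 6)) = 915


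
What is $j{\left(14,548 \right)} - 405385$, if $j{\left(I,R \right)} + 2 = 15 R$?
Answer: $-397167$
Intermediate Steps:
$j{\left(I,R \right)} = -2 + 15 R$
$j{\left(14,548 \right)} - 405385 = \left(-2 + 15 \cdot 548\right) - 405385 = \left(-2 + 8220\right) - 405385 = 8218 - 405385 = -397167$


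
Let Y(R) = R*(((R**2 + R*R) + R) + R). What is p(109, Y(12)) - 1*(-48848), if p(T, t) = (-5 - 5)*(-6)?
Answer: 48908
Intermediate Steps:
Y(R) = R*(2*R + 2*R**2) (Y(R) = R*(((R**2 + R**2) + R) + R) = R*((2*R**2 + R) + R) = R*((R + 2*R**2) + R) = R*(2*R + 2*R**2))
p(T, t) = 60 (p(T, t) = -10*(-6) = 60)
p(109, Y(12)) - 1*(-48848) = 60 - 1*(-48848) = 60 + 48848 = 48908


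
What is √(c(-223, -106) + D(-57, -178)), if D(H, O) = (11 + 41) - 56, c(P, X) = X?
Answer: I*√110 ≈ 10.488*I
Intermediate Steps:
D(H, O) = -4 (D(H, O) = 52 - 56 = -4)
√(c(-223, -106) + D(-57, -178)) = √(-106 - 4) = √(-110) = I*√110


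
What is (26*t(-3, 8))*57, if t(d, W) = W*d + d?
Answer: -40014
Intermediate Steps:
t(d, W) = d + W*d
(26*t(-3, 8))*57 = (26*(-3*(1 + 8)))*57 = (26*(-3*9))*57 = (26*(-27))*57 = -702*57 = -40014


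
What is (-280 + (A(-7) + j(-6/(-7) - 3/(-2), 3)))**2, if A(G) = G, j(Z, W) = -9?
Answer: 87616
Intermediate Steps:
(-280 + (A(-7) + j(-6/(-7) - 3/(-2), 3)))**2 = (-280 + (-7 - 9))**2 = (-280 - 16)**2 = (-296)**2 = 87616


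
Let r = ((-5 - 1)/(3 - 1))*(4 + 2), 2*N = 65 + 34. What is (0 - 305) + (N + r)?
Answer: -547/2 ≈ -273.50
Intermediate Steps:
N = 99/2 (N = (65 + 34)/2 = (½)*99 = 99/2 ≈ 49.500)
r = -18 (r = -6/2*6 = -6*½*6 = -3*6 = -18)
(0 - 305) + (N + r) = (0 - 305) + (99/2 - 18) = -305 + 63/2 = -547/2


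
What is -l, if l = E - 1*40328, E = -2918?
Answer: 43246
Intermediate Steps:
l = -43246 (l = -2918 - 1*40328 = -2918 - 40328 = -43246)
-l = -1*(-43246) = 43246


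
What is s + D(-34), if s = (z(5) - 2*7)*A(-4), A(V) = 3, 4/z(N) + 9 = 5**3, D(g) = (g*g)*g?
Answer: -1141031/29 ≈ -39346.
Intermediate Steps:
D(g) = g**3 (D(g) = g**2*g = g**3)
z(N) = 1/29 (z(N) = 4/(-9 + 5**3) = 4/(-9 + 125) = 4/116 = 4*(1/116) = 1/29)
s = -1215/29 (s = (1/29 - 2*7)*3 = (1/29 - 14)*3 = -405/29*3 = -1215/29 ≈ -41.897)
s + D(-34) = -1215/29 + (-34)**3 = -1215/29 - 39304 = -1141031/29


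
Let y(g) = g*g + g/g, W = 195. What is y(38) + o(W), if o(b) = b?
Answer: 1640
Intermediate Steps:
y(g) = 1 + g² (y(g) = g² + 1 = 1 + g²)
y(38) + o(W) = (1 + 38²) + 195 = (1 + 1444) + 195 = 1445 + 195 = 1640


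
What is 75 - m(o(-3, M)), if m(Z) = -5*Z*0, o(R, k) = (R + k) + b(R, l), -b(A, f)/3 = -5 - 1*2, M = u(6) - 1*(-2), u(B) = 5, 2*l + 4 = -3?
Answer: 75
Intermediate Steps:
l = -7/2 (l = -2 + (½)*(-3) = -2 - 3/2 = -7/2 ≈ -3.5000)
M = 7 (M = 5 - 1*(-2) = 5 + 2 = 7)
b(A, f) = 21 (b(A, f) = -3*(-5 - 1*2) = -3*(-5 - 2) = -3*(-7) = 21)
o(R, k) = 21 + R + k (o(R, k) = (R + k) + 21 = 21 + R + k)
m(Z) = 0
75 - m(o(-3, M)) = 75 - 1*0 = 75 + 0 = 75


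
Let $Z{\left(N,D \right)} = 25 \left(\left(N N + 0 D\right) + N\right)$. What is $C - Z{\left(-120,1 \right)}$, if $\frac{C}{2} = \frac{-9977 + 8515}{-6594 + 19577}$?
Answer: $- \frac{4634933924}{12983} \approx -3.57 \cdot 10^{5}$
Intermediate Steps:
$Z{\left(N,D \right)} = 25 N + 25 N^{2}$ ($Z{\left(N,D \right)} = 25 \left(\left(N^{2} + 0\right) + N\right) = 25 \left(N^{2} + N\right) = 25 \left(N + N^{2}\right) = 25 N + 25 N^{2}$)
$C = - \frac{2924}{12983}$ ($C = 2 \frac{-9977 + 8515}{-6594 + 19577} = 2 \left(- \frac{1462}{12983}\right) = - \frac{2924}{12983} \approx -0.22522$)
$C - Z{\left(-120,1 \right)} = - \frac{2924}{12983} - 25 \left(-120\right) \left(1 - 120\right) = - \frac{2924}{12983} - 25 \left(-120\right) \left(-119\right) = - \frac{2924}{12983} - 357000 = - \frac{4634933924}{12983}$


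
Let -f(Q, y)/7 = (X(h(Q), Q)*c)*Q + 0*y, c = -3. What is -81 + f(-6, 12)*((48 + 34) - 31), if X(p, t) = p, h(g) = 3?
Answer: -19359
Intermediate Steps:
f(Q, y) = 63*Q (f(Q, y) = -7*((3*(-3))*Q + 0*y) = -7*(-9*Q + 0) = -(-63)*Q = 63*Q)
-81 + f(-6, 12)*((48 + 34) - 31) = -81 + (63*(-6))*((48 + 34) - 31) = -81 - 378*(82 - 31) = -81 - 378*51 = -81 - 19278 = -19359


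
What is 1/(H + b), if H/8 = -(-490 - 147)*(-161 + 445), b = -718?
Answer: 1/1446546 ≈ 6.9130e-7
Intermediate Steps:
H = 1447264 (H = 8*(-(-490 - 147)*(-161 + 445)) = 8*(-(-637)*284) = 8*(-1*(-180908)) = 8*180908 = 1447264)
1/(H + b) = 1/(1447264 - 718) = 1/1446546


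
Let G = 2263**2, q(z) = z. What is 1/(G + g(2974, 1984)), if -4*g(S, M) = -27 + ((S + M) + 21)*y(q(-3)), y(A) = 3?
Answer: 2/10234883 ≈ 1.9541e-7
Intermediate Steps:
G = 5121169
g(S, M) = -9 - 3*M/4 - 3*S/4 (g(S, M) = -(-27 + ((S + M) + 21)*3)/4 = -(-27 + ((M + S) + 21)*3)/4 = -(-27 + (21 + M + S)*3)/4 = -(-27 + (63 + 3*M + 3*S))/4 = -(36 + 3*M + 3*S)/4 = -9 - 3*M/4 - 3*S/4)
1/(G + g(2974, 1984)) = 1/(5121169 + (-9 - 3/4*1984 - 3/4*2974)) = 1/(5121169 + (-9 - 1488 - 4461/2)) = 1/(5121169 - 7455/2) = 1/(10234883/2) = 2/10234883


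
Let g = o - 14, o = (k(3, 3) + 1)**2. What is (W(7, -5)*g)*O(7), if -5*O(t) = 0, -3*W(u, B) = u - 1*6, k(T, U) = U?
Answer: 0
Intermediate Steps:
W(u, B) = 2 - u/3 (W(u, B) = -(u - 1*6)/3 = -(u - 6)/3 = -(-6 + u)/3 = 2 - u/3)
O(t) = 0 (O(t) = -1/5*0 = 0)
o = 16 (o = (3 + 1)**2 = 4**2 = 16)
g = 2 (g = 16 - 14 = 2)
(W(7, -5)*g)*O(7) = ((2 - 1/3*7)*2)*0 = ((2 - 7/3)*2)*0 = -1/3*2*0 = -2/3*0 = 0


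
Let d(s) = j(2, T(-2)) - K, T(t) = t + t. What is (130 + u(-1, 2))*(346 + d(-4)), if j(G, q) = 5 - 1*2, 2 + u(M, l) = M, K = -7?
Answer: 45212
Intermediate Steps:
T(t) = 2*t
u(M, l) = -2 + M
j(G, q) = 3 (j(G, q) = 5 - 2 = 3)
d(s) = 10 (d(s) = 3 - 1*(-7) = 3 + 7 = 10)
(130 + u(-1, 2))*(346 + d(-4)) = (130 + (-2 - 1))*(346 + 10) = (130 - 3)*356 = 127*356 = 45212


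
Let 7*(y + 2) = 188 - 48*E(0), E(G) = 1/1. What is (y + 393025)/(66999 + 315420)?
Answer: 393043/382419 ≈ 1.0278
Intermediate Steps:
E(G) = 1
y = 18 (y = -2 + (188 - 48*1)/7 = -2 + (188 - 48)/7 = -2 + (⅐)*140 = -2 + 20 = 18)
(y + 393025)/(66999 + 315420) = (18 + 393025)/(66999 + 315420) = 393043/382419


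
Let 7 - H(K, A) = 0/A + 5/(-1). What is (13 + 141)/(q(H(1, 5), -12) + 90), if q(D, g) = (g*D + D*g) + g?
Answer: -11/15 ≈ -0.73333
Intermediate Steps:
H(K, A) = 12 (H(K, A) = 7 - (0/A + 5/(-1)) = 7 - (0 + 5*(-1)) = 7 - (0 - 5) = 7 - 1*(-5) = 7 + 5 = 12)
q(D, g) = g + 2*D*g (q(D, g) = (D*g + D*g) + g = 2*D*g + g = g + 2*D*g)
(13 + 141)/(q(H(1, 5), -12) + 90) = (13 + 141)/(-12*(1 + 2*12) + 90) = 154/(-12*(1 + 24) + 90) = 154/(-12*25 + 90) = 154/(-300 + 90) = 154/(-210) = -1/210*154 = -11/15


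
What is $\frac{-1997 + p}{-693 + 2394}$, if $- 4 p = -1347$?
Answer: $- \frac{6641}{6804} \approx -0.97604$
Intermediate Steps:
$p = \frac{1347}{4}$ ($p = \left(- \frac{1}{4}\right) \left(-1347\right) = \frac{1347}{4} \approx 336.75$)
$\frac{-1997 + p}{-693 + 2394} = \frac{-1997 + \frac{1347}{4}}{-693 + 2394} = - \frac{6641}{4 \cdot 1701} = \left(- \frac{6641}{4}\right) \frac{1}{1701} = - \frac{6641}{6804}$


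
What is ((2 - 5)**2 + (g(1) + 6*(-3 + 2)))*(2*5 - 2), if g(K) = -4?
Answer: -8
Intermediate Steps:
((2 - 5)**2 + (g(1) + 6*(-3 + 2)))*(2*5 - 2) = ((2 - 5)**2 + (-4 + 6*(-3 + 2)))*(2*5 - 2) = ((-3)**2 + (-4 + 6*(-1)))*(10 - 2) = (9 + (-4 - 6))*8 = (9 - 10)*8 = -1*8 = -8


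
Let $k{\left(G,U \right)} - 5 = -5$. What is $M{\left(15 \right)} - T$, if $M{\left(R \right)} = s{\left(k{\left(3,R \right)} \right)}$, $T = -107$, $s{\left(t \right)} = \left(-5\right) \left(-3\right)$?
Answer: $122$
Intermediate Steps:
$k{\left(G,U \right)} = 0$ ($k{\left(G,U \right)} = 5 - 5 = 0$)
$s{\left(t \right)} = 15$
$M{\left(R \right)} = 15$
$M{\left(15 \right)} - T = 15 - -107 = 15 + 107 = 122$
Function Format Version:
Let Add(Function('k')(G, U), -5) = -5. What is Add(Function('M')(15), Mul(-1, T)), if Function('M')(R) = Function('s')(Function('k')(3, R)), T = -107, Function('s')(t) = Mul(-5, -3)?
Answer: 122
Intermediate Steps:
Function('k')(G, U) = 0 (Function('k')(G, U) = Add(5, -5) = 0)
Function('s')(t) = 15
Function('M')(R) = 15
Add(Function('M')(15), Mul(-1, T)) = Add(15, Mul(-1, -107)) = Add(15, 107) = 122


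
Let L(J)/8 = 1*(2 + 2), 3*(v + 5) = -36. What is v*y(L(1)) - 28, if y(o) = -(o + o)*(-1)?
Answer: -1116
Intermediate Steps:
v = -17 (v = -5 + (⅓)*(-36) = -5 - 12 = -17)
L(J) = 32 (L(J) = 8*(1*(2 + 2)) = 8*(1*4) = 8*4 = 32)
y(o) = 2*o (y(o) = -2*o*(-1) = -(-2)*o = 2*o)
v*y(L(1)) - 28 = -34*32 - 28 = -17*64 - 28 = -1088 - 28 = -1116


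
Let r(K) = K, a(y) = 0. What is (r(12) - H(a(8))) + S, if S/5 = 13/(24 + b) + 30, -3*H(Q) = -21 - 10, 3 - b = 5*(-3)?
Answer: 2145/14 ≈ 153.21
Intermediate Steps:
b = 18 (b = 3 - 5*(-3) = 3 - 1*(-15) = 3 + 15 = 18)
H(Q) = 31/3 (H(Q) = -(-21 - 10)/3 = -⅓*(-31) = 31/3)
S = 6365/42 (S = 5*(13/(24 + 18) + 30) = 5*(13/42 + 30) = 5*(1273/42) = 6365/42 ≈ 151.55)
(r(12) - H(a(8))) + S = (12 - 1*31/3) + 6365/42 = (12 - 31/3) + 6365/42 = 5/3 + 6365/42 = 2145/14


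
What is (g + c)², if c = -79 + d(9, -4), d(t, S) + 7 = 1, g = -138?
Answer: 49729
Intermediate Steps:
d(t, S) = -6 (d(t, S) = -7 + 1 = -6)
c = -85 (c = -79 - 6 = -85)
(g + c)² = (-138 - 85)² = (-223)² = 49729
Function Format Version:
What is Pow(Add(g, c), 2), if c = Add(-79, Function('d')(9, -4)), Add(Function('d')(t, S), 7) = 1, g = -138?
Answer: 49729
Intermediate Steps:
Function('d')(t, S) = -6 (Function('d')(t, S) = Add(-7, 1) = -6)
c = -85 (c = Add(-79, -6) = -85)
Pow(Add(g, c), 2) = Pow(Add(-138, -85), 2) = Pow(-223, 2) = 49729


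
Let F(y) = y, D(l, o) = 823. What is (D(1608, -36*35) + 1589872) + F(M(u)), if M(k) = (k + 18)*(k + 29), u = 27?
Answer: 1593215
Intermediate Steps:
M(k) = (18 + k)*(29 + k)
(D(1608, -36*35) + 1589872) + F(M(u)) = (823 + 1589872) + (522 + 27² + 47*27) = 1590695 + (522 + 729 + 1269) = 1590695 + 2520 = 1593215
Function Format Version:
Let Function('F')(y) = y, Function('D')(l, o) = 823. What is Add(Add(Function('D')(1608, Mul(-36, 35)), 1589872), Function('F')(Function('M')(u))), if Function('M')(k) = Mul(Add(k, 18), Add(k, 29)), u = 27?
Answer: 1593215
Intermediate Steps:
Function('M')(k) = Mul(Add(18, k), Add(29, k))
Add(Add(Function('D')(1608, Mul(-36, 35)), 1589872), Function('F')(Function('M')(u))) = Add(Add(823, 1589872), Add(522, Pow(27, 2), Mul(47, 27))) = Add(1590695, Add(522, 729, 1269)) = Add(1590695, 2520) = 1593215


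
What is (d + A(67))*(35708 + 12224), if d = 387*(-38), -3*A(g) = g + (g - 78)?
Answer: -2117348168/3 ≈ -7.0578e+8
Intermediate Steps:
A(g) = 26 - 2*g/3 (A(g) = -(g + (g - 78))/3 = -(g + (-78 + g))/3 = -(-78 + 2*g)/3 = 26 - 2*g/3)
d = -14706
(d + A(67))*(35708 + 12224) = (-14706 + (26 - ⅔*67))*(35708 + 12224) = (-14706 + (26 - 134/3))*47932 = (-14706 - 56/3)*47932 = -44174/3*47932 = -2117348168/3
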